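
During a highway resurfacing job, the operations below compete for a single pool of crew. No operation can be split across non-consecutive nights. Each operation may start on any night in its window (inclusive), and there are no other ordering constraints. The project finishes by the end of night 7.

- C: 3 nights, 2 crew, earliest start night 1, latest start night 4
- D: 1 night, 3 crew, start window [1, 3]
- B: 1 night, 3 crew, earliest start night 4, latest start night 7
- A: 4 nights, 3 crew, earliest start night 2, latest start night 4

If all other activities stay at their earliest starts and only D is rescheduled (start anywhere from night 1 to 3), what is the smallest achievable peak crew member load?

6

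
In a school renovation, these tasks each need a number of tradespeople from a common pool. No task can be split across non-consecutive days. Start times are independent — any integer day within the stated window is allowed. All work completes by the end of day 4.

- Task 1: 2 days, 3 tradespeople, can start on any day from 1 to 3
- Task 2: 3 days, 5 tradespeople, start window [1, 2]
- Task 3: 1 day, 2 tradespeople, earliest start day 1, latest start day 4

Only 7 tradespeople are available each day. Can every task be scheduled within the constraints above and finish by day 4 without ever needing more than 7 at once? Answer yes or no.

The minimum achievable peak is 8; 7 < 8, so no feasible schedule stays within the cap.

no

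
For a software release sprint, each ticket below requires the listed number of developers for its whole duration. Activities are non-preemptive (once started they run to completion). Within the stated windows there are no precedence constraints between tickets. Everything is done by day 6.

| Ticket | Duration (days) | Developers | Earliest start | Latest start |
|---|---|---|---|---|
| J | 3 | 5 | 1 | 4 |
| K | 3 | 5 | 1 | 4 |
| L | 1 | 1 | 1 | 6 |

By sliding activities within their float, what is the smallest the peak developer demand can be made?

Early-start (J@1, K@1, L@1) gives peak 11: d1:11  d2:10  d3:10  d4:0  d5:0  d6:0.
Shift K→4.
Schedule J@1, K@4, L@1: d1:6  d2:5  d3:5  d4:5  d5:5  d6:5 — peak 6.
Total developer-days = 31 over 6 days ⇒ peak ≥ ⌈31/6⌉ = 6, so 6 is optimal.

6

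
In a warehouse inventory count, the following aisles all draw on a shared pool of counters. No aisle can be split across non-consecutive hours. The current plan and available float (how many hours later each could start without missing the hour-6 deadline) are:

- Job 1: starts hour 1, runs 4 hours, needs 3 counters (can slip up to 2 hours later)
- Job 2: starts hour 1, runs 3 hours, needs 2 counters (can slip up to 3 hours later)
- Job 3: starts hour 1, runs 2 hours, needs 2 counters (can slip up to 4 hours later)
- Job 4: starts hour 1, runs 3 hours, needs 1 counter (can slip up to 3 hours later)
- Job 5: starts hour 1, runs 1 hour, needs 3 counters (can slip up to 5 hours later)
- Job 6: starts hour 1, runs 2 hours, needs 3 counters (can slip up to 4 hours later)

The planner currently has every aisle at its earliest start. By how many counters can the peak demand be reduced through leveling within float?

8

Early-start peak: h1:14  h2:11  h3:6  h4:3  h5:0  h6:0 ⇒ 14.
Leveled (Job 1@1, Job 2@1, Job 3@4, Job 4@1, Job 5@6, Job 6@5): h1:6  h2:6  h3:6  h4:5  h5:5  h6:6 ⇒ 6.
Reduction 14 − 6 = 8.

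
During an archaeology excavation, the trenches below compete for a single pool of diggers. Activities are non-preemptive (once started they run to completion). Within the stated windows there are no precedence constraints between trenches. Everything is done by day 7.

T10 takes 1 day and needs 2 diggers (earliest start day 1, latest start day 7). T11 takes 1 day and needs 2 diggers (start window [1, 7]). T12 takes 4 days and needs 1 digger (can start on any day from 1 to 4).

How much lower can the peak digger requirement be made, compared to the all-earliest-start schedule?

Early-start peak: d1:5  d2:1  d3:1  d4:1  d5:0  d6:0  d7:0 ⇒ 5.
Leveled (T10@1, T11@2, T12@3): d1:2  d2:2  d3:1  d4:1  d5:1  d6:1  d7:0 ⇒ 2.
Reduction 5 − 2 = 3.

3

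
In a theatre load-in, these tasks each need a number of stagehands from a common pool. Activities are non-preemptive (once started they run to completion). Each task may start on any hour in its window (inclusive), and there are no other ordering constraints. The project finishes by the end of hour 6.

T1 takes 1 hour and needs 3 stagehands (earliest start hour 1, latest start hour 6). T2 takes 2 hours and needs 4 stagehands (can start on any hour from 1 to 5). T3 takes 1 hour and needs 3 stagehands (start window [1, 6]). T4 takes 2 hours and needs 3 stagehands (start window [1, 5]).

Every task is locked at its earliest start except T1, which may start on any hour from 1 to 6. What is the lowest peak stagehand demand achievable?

T1@1: h1:13  h2:7  h3:0  h4:0  h5:0  h6:0 → peak 13
T1@2: h1:10  h2:10  h3:0  h4:0  h5:0  h6:0 → peak 10
T1@3: h1:10  h2:7  h3:3  h4:0  h5:0  h6:0 → peak 10
T1@4: h1:10  h2:7  h3:0  h4:3  h5:0  h6:0 → peak 10
T1@5: h1:10  h2:7  h3:0  h4:0  h5:3  h6:0 → peak 10
T1@6: h1:10  h2:7  h3:0  h4:0  h5:0  h6:3 → peak 10
Best is T1@2, peak 10.

10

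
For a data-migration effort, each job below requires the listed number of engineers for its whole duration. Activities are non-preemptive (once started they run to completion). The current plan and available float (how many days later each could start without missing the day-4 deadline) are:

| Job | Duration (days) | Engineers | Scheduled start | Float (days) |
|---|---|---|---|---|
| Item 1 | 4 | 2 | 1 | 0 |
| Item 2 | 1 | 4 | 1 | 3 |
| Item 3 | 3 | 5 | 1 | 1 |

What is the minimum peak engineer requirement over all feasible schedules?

7

Early-start (Item 1@1, Item 2@1, Item 3@1) gives peak 11: d1:11  d2:7  d3:7  d4:2.
Shift Item 3→2.
Schedule Item 1@1, Item 2@1, Item 3@2: d1:6  d2:7  d3:7  d4:7 — peak 7.
Total engineer-days = 27 over 4 days ⇒ peak ≥ ⌈27/4⌉ = 7, so 7 is optimal.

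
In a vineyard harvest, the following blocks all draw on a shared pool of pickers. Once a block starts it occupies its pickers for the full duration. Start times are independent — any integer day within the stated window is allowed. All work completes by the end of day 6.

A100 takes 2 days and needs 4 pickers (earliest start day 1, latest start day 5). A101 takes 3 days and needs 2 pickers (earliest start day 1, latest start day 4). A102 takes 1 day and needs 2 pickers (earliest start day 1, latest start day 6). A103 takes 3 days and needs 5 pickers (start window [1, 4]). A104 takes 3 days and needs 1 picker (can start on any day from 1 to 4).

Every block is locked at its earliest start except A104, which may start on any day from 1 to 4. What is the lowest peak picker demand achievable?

A104@1: d1:14  d2:12  d3:8  d4:0  d5:0  d6:0 → peak 14
A104@2: d1:13  d2:12  d3:8  d4:1  d5:0  d6:0 → peak 13
A104@3: d1:13  d2:11  d3:8  d4:1  d5:1  d6:0 → peak 13
A104@4: d1:13  d2:11  d3:7  d4:1  d5:1  d6:1 → peak 13
Best is A104@2, peak 13.

13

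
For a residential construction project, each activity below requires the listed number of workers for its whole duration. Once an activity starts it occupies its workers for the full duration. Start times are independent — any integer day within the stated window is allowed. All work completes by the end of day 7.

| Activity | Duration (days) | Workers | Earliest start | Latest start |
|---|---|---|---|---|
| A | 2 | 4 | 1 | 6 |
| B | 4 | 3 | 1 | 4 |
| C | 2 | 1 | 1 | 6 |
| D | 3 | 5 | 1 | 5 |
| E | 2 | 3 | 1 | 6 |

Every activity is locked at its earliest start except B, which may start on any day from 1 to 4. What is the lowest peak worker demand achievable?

B@1: d1:16  d2:16  d3:8  d4:3  d5:0  d6:0  d7:0 → peak 16
B@2: d1:13  d2:16  d3:8  d4:3  d5:3  d6:0  d7:0 → peak 16
B@3: d1:13  d2:13  d3:8  d4:3  d5:3  d6:3  d7:0 → peak 13
B@4: d1:13  d2:13  d3:5  d4:3  d5:3  d6:3  d7:3 → peak 13
Best is B@3, peak 13.

13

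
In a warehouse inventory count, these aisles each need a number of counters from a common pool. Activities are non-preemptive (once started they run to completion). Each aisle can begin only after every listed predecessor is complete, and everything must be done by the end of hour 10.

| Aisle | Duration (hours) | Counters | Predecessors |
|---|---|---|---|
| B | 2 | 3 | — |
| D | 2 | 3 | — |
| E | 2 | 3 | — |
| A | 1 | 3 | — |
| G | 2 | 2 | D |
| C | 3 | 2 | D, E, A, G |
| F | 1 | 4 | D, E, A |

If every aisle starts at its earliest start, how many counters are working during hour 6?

2

At early start, hour 6 has: C.
Demand: 2 = 2.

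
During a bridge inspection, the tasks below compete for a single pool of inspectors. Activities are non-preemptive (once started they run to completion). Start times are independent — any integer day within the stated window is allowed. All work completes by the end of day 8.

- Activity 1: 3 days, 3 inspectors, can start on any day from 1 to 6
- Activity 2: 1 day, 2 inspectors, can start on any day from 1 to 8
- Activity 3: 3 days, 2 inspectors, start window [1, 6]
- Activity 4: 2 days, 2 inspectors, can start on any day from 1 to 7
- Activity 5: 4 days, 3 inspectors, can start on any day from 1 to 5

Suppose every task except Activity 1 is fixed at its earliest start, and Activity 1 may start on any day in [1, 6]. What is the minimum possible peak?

Activity 1@1: d1:12  d2:10  d3:8  d4:3  d5:0  d6:0  d7:0  d8:0 → peak 12
Activity 1@2: d1:9  d2:10  d3:8  d4:6  d5:0  d6:0  d7:0  d8:0 → peak 10
Activity 1@3: d1:9  d2:7  d3:8  d4:6  d5:3  d6:0  d7:0  d8:0 → peak 9
Activity 1@4: d1:9  d2:7  d3:5  d4:6  d5:3  d6:3  d7:0  d8:0 → peak 9
Activity 1@5: d1:9  d2:7  d3:5  d4:3  d5:3  d6:3  d7:3  d8:0 → peak 9
Activity 1@6: d1:9  d2:7  d3:5  d4:3  d5:0  d6:3  d7:3  d8:3 → peak 9
Best is Activity 1@3, peak 9.

9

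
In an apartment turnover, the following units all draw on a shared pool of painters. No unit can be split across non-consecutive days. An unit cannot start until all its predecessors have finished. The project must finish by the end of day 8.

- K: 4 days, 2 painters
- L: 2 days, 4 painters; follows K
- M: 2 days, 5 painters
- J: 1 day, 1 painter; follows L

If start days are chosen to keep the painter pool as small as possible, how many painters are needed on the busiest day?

6

Early-start (K@1, L@5, M@1, J@7) gives peak 7: d1:7  d2:7  d3:2  d4:2  d5:4  d6:4  d7:1  d8:0.
Shift M→7.
Schedule K@1, L@5, M@7, J@7: d1:2  d2:2  d3:2  d4:2  d5:4  d6:4  d7:6  d8:5 — peak 6.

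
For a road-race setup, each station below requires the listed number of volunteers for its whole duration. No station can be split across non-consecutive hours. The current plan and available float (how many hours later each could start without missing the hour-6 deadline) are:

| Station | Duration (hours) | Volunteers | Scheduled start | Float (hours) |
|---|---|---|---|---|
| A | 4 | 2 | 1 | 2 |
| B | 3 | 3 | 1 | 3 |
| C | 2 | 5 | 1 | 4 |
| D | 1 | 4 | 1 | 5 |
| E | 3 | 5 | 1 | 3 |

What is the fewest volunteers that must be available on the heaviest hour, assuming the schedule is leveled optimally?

9

Early-start (A@1, B@1, C@1, D@1, E@1) gives peak 19: h1:19  h2:15  h3:10  h4:2  h5:0  h6:0.
Shift B→4, C→5, D→4.
Schedule A@1, B@4, C@5, D@4, E@1: h1:7  h2:7  h3:7  h4:9  h5:8  h6:8 — peak 9.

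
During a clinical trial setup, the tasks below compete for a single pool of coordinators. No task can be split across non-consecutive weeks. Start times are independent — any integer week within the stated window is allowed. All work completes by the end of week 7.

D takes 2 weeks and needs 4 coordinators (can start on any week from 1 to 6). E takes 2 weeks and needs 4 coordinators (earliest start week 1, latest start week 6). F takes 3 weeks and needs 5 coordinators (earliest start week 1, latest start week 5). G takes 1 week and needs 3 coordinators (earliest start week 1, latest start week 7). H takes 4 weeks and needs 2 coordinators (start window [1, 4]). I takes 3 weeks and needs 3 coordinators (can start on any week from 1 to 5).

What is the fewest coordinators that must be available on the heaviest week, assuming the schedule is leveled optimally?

Early-start (D@1, E@1, F@1, G@1, H@1, I@1) gives peak 21: w1:21  w2:18  w3:10  w4:2  w5:0  w6:0  w7:0.
Shift E→3, G→4, H→4, I→5.
Schedule D@1, E@3, F@1, G@4, H@4, I@5: w1:9  w2:9  w3:9  w4:9  w5:5  w6:5  w7:5 — peak 9.

9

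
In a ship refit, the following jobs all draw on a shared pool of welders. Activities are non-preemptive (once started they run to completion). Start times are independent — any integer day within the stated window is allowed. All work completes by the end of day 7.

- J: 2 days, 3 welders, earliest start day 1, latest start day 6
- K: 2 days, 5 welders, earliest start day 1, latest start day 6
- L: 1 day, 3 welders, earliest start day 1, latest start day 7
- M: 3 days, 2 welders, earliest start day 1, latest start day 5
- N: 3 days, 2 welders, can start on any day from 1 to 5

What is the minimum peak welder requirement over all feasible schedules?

Early-start (J@1, K@1, L@1, M@1, N@1) gives peak 15: d1:15  d2:12  d3:4  d4:0  d5:0  d6:0  d7:0.
Shift K→6, L→4, N→3.
Schedule J@1, K@6, L@4, M@1, N@3: d1:5  d2:5  d3:4  d4:5  d5:2  d6:5  d7:5 — peak 5.
Total welder-days = 31 over 7 days ⇒ peak ≥ ⌈31/7⌉ = 5, so 5 is optimal.

5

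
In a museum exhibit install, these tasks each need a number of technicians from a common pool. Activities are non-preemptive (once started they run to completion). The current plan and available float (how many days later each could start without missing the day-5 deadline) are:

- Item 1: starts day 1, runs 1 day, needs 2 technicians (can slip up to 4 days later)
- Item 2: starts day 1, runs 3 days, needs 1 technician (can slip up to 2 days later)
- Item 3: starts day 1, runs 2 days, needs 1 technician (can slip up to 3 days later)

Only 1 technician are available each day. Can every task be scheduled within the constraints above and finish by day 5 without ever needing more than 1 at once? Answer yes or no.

no

Total technician-days = 7; over 5 days the average is 7/5 > 1, so some day must exceed 1.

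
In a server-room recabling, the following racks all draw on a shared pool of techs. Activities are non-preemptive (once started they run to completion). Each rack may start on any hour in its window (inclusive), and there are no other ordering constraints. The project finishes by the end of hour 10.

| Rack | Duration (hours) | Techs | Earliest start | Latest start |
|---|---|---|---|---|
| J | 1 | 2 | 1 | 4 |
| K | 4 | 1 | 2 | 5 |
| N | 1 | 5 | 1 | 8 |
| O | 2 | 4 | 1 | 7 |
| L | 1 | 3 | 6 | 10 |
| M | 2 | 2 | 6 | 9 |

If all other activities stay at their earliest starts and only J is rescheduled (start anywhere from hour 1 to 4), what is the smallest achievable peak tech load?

9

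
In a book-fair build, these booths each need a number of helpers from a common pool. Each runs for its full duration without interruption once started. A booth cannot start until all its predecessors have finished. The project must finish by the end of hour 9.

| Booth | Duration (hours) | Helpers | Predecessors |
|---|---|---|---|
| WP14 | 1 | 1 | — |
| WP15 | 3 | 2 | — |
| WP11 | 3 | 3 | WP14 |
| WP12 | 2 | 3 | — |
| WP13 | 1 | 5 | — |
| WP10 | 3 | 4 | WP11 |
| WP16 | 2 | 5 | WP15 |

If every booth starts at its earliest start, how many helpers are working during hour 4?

8

At early start, hour 4 has: WP11, WP16.
Demand: 3 + 5 = 8.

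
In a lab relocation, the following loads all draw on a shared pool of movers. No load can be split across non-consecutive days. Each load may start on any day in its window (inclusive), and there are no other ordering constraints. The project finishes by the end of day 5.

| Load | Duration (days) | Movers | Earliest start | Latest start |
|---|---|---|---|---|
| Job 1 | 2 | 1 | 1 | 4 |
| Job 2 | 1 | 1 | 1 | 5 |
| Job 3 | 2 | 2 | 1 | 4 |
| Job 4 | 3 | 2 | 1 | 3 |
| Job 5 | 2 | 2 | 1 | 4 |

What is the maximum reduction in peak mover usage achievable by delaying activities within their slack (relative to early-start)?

4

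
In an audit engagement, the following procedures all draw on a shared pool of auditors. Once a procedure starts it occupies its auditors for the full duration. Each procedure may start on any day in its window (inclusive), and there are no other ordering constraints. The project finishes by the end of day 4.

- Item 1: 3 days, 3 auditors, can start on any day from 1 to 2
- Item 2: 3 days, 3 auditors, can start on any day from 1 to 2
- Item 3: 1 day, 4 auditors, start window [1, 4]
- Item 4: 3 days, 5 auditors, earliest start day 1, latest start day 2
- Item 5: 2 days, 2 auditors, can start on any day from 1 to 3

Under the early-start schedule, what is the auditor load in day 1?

At early start, day 1 has: Item 1, Item 2, Item 3, Item 4, Item 5.
Demand: 3 + 3 + 4 + 5 + 2 = 17.

17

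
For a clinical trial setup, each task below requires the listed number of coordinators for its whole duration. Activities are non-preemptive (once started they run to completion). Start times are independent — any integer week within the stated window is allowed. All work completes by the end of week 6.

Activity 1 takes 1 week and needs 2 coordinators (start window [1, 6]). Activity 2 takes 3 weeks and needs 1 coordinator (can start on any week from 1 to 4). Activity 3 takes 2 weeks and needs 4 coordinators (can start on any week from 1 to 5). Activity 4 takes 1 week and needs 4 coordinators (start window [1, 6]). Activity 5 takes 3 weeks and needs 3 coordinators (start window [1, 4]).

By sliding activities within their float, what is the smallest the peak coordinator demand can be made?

Early-start (Activity 1@1, Activity 2@1, Activity 3@1, Activity 4@1, Activity 5@1) gives peak 14: w1:14  w2:8  w3:4  w4:0  w5:0  w6:0.
Shift Activity 2→2, Activity 3→4, Activity 4→6.
Schedule Activity 1@1, Activity 2@2, Activity 3@4, Activity 4@6, Activity 5@1: w1:5  w2:4  w3:4  w4:5  w5:4  w6:4 — peak 5.
Total coordinator-weeks = 26 over 6 weeks ⇒ peak ≥ ⌈26/6⌉ = 5, so 5 is optimal.

5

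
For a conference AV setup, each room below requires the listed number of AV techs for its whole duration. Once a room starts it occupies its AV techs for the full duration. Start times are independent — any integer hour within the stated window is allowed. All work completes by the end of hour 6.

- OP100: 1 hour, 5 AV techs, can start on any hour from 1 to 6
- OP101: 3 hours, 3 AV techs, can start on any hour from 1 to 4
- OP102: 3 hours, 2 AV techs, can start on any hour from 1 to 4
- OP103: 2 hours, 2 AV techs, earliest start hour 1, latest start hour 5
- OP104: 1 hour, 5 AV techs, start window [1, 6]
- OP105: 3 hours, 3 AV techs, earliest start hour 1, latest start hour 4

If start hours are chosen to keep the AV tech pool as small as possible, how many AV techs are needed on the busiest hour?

Early-start (OP100@1, OP101@1, OP102@1, OP103@1, OP104@1, OP105@1) gives peak 20: h1:20  h2:10  h3:8  h4:0  h5:0  h6:0.
Shift OP102→2, OP103→2, OP104→5, OP105→4.
Schedule OP100@1, OP101@1, OP102@2, OP103@2, OP104@5, OP105@4: h1:8  h2:7  h3:7  h4:5  h5:8  h6:3 — peak 8.

8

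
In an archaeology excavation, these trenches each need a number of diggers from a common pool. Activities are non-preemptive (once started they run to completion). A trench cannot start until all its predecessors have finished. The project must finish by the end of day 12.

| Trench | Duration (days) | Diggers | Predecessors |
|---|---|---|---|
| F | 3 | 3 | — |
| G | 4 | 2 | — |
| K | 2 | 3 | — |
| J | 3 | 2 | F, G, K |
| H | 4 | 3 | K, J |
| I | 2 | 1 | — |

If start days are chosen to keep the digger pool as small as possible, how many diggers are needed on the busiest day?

5

Early-start (F@1, G@1, K@1, J@5, H@8, I@1) gives peak 9: d1:9  d2:9  d3:5  d4:2  d5:2  d6:2  d7:2  d8:3  d9:3  d10:3  d11:3  d12:0.
Shift K→4, J→6, H→9, I→5.
Schedule F@1, G@1, K@4, J@6, H@9, I@5: d1:5  d2:5  d3:5  d4:5  d5:4  d6:3  d7:2  d8:2  d9:3  d10:3  d11:3  d12:3 — peak 5.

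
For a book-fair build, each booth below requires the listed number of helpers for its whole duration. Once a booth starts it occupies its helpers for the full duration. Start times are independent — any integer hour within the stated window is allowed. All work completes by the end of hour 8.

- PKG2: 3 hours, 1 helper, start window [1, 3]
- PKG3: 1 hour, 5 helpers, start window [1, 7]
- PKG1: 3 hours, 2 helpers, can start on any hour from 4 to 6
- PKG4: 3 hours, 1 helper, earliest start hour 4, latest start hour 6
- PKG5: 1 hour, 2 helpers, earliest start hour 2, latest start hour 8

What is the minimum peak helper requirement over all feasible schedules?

5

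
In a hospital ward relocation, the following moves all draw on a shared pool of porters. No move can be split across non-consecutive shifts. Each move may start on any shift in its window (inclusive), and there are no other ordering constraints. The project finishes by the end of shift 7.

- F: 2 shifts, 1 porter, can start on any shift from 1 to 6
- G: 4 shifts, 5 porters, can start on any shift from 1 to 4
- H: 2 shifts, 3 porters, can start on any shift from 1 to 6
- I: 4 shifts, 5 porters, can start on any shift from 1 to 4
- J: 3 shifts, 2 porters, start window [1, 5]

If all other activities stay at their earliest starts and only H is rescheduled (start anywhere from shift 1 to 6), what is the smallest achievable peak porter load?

13

H@1: s1:16  s2:16  s3:12  s4:10  s5:0  s6:0  s7:0 → peak 16
H@2: s1:13  s2:16  s3:15  s4:10  s5:0  s6:0  s7:0 → peak 16
H@3: s1:13  s2:13  s3:15  s4:13  s5:0  s6:0  s7:0 → peak 15
H@4: s1:13  s2:13  s3:12  s4:13  s5:3  s6:0  s7:0 → peak 13
H@5: s1:13  s2:13  s3:12  s4:10  s5:3  s6:3  s7:0 → peak 13
H@6: s1:13  s2:13  s3:12  s4:10  s5:0  s6:3  s7:3 → peak 13
Best is H@4, peak 13.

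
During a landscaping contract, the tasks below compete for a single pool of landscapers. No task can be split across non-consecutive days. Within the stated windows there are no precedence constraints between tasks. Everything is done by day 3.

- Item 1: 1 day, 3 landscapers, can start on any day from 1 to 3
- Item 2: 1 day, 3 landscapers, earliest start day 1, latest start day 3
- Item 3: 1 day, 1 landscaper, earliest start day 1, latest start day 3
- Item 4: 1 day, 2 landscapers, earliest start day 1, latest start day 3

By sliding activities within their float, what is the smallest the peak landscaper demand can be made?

3

Early-start (Item 1@1, Item 2@1, Item 3@1, Item 4@1) gives peak 9: d1:9  d2:0  d3:0.
Shift Item 2→2, Item 3→3, Item 4→3.
Schedule Item 1@1, Item 2@2, Item 3@3, Item 4@3: d1:3  d2:3  d3:3 — peak 3.
Total landscaper-days = 9 over 3 days ⇒ peak ≥ ⌈9/3⌉ = 3, so 3 is optimal.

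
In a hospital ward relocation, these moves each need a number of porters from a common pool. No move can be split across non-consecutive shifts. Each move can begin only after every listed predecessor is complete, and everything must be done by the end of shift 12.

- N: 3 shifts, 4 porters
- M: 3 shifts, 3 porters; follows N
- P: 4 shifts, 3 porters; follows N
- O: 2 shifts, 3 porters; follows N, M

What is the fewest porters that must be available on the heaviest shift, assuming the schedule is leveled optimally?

4

Early-start (N@1, M@4, P@4, O@7) gives peak 6: s1:4  s2:4  s3:4  s4:6  s5:6  s6:6  s7:6  s8:3  s9:0  s10:0  s11:0  s12:0.
Shift P→7, O→11.
Schedule N@1, M@4, P@7, O@11: s1:4  s2:4  s3:4  s4:3  s5:3  s6:3  s7:3  s8:3  s9:3  s10:3  s11:3  s12:3 — peak 4.
Total porter-shifts = 39 over 12 shifts ⇒ peak ≥ ⌈39/12⌉ = 4, so 4 is optimal.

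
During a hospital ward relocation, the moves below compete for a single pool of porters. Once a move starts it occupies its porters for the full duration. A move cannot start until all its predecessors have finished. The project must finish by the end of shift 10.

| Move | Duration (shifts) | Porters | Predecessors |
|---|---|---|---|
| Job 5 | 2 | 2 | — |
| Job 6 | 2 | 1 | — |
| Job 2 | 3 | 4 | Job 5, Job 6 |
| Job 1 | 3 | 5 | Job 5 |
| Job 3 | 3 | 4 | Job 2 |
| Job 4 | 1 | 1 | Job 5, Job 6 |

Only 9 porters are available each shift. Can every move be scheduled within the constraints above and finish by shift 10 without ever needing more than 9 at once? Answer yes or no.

yes

Schedule Job 5@1, Job 6@1, Job 2@3, Job 1@3, Job 3@6, Job 4@6: s1:3  s2:3  s3:9  s4:9  s5:9  s6:5  s7:4  s8:4  s9:0  s10:0 — peak 9 ≤ 9.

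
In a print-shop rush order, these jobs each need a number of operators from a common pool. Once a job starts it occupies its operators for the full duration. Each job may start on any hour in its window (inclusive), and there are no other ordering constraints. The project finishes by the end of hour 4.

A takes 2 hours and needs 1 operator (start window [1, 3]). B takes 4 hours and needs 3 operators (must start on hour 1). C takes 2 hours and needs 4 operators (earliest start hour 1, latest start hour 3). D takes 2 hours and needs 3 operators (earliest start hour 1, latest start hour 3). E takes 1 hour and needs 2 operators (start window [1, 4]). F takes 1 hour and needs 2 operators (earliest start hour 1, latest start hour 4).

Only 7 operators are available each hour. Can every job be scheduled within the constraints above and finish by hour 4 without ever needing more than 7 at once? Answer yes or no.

Total operator-hours = 32; over 4 hours the average is 32/4 > 7, so some hour must exceed 7.

no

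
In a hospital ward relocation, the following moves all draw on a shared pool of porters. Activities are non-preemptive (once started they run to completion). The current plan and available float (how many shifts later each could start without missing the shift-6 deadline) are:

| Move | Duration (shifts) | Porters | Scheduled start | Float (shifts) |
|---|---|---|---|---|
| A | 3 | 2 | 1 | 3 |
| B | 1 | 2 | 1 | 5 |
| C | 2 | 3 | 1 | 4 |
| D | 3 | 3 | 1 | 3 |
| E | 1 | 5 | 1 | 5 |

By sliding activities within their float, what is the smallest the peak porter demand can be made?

5

Early-start (A@1, B@1, C@1, D@1, E@1) gives peak 15: s1:15  s2:8  s3:5  s4:0  s5:0  s6:0.
Shift B→4, D→3, E→6.
Schedule A@1, B@4, C@1, D@3, E@6: s1:5  s2:5  s3:5  s4:5  s5:3  s6:5 — peak 5.
Total porter-shifts = 28 over 6 shifts ⇒ peak ≥ ⌈28/6⌉ = 5, so 5 is optimal.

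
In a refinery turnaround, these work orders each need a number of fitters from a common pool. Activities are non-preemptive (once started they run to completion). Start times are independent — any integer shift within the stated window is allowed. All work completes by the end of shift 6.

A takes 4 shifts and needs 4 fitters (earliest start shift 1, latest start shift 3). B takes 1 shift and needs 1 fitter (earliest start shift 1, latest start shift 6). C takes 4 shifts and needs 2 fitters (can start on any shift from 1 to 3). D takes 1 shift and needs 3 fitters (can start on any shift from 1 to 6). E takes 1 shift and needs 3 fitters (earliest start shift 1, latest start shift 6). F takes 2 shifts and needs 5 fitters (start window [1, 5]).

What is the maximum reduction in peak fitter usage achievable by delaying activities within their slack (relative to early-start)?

Early-start peak: s1:18  s2:11  s3:6  s4:6  s5:0  s6:0 ⇒ 18.
Leveled (A@1, B@3, C@3, D@1, E@2, F@5): s1:7  s2:7  s3:7  s4:6  s5:7  s6:7 ⇒ 7.
Reduction 18 − 7 = 11.

11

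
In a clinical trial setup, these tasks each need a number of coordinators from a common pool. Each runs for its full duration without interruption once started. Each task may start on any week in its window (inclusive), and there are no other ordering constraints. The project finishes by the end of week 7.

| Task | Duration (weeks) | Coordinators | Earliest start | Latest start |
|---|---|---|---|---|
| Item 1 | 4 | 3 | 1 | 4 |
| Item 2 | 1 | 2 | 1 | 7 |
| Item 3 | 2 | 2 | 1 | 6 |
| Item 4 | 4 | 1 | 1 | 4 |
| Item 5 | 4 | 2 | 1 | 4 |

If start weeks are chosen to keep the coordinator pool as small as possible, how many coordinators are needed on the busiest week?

Early-start (Item 1@1, Item 2@1, Item 3@1, Item 4@1, Item 5@1) gives peak 10: w1:10  w2:8  w3:6  w4:6  w5:0  w6:0  w7:0.
Shift Item 3→2, Item 5→4.
Schedule Item 1@1, Item 2@1, Item 3@2, Item 4@1, Item 5@4: w1:6  w2:6  w3:6  w4:6  w5:2  w6:2  w7:2 — peak 6.

6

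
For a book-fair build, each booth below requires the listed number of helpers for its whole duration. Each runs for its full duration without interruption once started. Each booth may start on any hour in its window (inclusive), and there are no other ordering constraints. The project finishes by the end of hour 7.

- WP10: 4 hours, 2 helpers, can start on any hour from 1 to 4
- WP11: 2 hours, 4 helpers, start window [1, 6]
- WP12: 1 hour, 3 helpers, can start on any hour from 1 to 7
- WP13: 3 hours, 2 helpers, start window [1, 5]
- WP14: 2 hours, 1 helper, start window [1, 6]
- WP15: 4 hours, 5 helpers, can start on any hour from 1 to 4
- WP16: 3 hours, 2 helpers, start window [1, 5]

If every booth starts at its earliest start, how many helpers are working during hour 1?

At early start, hour 1 has: WP10, WP11, WP12, WP13, WP14, WP15, WP16.
Demand: 2 + 4 + 3 + 2 + 1 + 5 + 2 = 19.

19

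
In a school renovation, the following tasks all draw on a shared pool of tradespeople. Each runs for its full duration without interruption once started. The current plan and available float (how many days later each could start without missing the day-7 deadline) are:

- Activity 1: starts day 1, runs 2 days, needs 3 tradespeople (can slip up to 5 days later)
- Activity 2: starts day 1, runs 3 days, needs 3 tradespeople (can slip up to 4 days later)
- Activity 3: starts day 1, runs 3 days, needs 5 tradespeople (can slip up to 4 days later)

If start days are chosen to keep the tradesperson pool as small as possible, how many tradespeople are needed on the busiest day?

6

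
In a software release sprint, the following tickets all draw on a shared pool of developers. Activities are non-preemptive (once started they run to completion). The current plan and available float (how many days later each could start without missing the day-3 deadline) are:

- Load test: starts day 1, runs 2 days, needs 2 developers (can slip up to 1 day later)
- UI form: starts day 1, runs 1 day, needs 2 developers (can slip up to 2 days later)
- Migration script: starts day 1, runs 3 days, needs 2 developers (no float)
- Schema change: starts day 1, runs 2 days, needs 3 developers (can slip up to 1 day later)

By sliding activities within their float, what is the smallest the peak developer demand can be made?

7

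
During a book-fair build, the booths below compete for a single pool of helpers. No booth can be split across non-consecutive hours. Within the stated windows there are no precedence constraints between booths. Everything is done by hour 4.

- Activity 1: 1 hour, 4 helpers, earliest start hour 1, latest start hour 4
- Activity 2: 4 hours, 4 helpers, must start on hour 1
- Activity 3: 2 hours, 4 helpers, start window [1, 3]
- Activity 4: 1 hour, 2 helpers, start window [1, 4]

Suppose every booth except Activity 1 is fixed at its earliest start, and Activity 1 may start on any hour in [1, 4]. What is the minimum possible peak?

10

Activity 1@1: h1:14  h2:8  h3:4  h4:4 → peak 14
Activity 1@2: h1:10  h2:12  h3:4  h4:4 → peak 12
Activity 1@3: h1:10  h2:8  h3:8  h4:4 → peak 10
Activity 1@4: h1:10  h2:8  h3:4  h4:8 → peak 10
Best is Activity 1@3, peak 10.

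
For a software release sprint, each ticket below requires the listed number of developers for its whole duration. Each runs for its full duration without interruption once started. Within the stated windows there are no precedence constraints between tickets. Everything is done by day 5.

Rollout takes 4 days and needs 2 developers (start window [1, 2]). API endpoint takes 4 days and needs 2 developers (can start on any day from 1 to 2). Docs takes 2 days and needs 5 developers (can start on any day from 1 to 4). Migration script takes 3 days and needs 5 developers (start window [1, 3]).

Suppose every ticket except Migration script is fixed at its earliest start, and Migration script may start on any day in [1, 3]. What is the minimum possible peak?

9

Migration script@1: d1:14  d2:14  d3:9  d4:4  d5:0 → peak 14
Migration script@2: d1:9  d2:14  d3:9  d4:9  d5:0 → peak 14
Migration script@3: d1:9  d2:9  d3:9  d4:9  d5:5 → peak 9
Best is Migration script@3, peak 9.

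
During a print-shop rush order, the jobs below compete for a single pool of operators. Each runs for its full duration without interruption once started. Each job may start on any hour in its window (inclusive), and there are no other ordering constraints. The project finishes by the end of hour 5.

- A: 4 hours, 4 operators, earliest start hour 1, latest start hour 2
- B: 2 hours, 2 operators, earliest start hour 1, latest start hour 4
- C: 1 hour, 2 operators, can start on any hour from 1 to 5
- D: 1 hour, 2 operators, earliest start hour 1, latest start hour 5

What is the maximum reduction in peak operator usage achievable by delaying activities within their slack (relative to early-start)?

4

Early-start peak: h1:10  h2:6  h3:4  h4:4  h5:0 ⇒ 10.
Leveled (A@1, B@1, C@3, D@4): h1:6  h2:6  h3:6  h4:6  h5:0 ⇒ 6.
Reduction 10 − 6 = 4.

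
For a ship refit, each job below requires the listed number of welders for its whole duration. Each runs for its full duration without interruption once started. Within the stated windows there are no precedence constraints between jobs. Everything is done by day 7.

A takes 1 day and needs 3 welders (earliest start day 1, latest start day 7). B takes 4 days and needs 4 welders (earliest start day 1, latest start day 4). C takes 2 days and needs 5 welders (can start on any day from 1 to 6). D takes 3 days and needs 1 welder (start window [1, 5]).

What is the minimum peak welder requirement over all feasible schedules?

5

Early-start (A@1, B@1, C@1, D@1) gives peak 13: d1:13  d2:10  d3:5  d4:4  d5:0  d6:0  d7:0.
Shift B→2, C→6.
Schedule A@1, B@2, C@6, D@1: d1:4  d2:5  d3:5  d4:4  d5:4  d6:5  d7:5 — peak 5.
Total welder-days = 32 over 7 days ⇒ peak ≥ ⌈32/7⌉ = 5, so 5 is optimal.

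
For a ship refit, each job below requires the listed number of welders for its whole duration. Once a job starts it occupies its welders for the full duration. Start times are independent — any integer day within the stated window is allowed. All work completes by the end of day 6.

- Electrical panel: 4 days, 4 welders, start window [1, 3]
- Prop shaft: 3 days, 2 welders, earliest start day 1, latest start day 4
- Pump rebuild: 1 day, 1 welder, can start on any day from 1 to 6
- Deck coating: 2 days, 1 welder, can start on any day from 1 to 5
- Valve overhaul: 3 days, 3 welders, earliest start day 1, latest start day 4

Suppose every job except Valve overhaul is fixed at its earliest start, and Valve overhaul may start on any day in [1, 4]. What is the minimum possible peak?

Valve overhaul@1: d1:11  d2:10  d3:9  d4:4  d5:0  d6:0 → peak 11
Valve overhaul@2: d1:8  d2:10  d3:9  d4:7  d5:0  d6:0 → peak 10
Valve overhaul@3: d1:8  d2:7  d3:9  d4:7  d5:3  d6:0 → peak 9
Valve overhaul@4: d1:8  d2:7  d3:6  d4:7  d5:3  d6:3 → peak 8
Best is Valve overhaul@4, peak 8.

8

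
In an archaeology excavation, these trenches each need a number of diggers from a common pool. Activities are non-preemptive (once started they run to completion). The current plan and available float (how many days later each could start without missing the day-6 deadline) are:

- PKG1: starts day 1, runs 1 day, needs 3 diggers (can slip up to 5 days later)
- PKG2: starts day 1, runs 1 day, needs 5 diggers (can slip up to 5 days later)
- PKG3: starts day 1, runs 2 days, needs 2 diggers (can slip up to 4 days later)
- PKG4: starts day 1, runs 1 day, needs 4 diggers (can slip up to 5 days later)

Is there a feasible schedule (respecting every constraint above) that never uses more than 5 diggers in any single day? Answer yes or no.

Schedule PKG1@1, PKG2@2, PKG3@3, PKG4@5: d1:3  d2:5  d3:2  d4:2  d5:4  d6:0 — peak 5 ≤ 5.

yes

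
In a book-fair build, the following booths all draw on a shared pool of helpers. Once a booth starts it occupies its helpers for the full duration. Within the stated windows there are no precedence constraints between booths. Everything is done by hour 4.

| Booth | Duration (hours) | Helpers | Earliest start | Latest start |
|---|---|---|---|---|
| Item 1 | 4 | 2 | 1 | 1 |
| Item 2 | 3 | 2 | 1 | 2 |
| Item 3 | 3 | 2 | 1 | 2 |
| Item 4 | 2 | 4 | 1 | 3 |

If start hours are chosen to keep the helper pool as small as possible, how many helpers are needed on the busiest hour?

Schedule Item 1@1, Item 2@1, Item 3@1, Item 4@1: h1:10  h2:10  h3:6  h4:2 — peak 10.
No arrangement of the 12 feasible schedules does better.

10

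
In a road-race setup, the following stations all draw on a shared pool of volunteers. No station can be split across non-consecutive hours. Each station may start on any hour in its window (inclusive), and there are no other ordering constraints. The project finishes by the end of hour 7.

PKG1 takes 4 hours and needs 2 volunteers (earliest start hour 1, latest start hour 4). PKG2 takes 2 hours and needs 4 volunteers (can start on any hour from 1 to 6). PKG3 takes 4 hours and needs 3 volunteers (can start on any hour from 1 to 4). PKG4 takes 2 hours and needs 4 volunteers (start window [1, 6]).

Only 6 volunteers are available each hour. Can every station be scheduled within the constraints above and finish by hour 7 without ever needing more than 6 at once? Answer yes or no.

The minimum achievable peak is 7; 6 < 7, so no feasible schedule stays within the cap.

no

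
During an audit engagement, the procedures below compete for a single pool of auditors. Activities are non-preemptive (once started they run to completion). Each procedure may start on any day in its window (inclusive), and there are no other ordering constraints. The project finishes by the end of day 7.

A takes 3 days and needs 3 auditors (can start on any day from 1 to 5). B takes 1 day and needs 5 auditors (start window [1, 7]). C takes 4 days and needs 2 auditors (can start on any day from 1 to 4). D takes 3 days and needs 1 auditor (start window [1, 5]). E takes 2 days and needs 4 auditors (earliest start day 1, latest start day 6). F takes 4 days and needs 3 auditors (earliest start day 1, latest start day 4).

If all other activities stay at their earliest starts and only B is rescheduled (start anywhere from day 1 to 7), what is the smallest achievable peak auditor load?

B@1: d1:18  d2:13  d3:9  d4:5  d5:0  d6:0  d7:0 → peak 18
B@2: d1:13  d2:18  d3:9  d4:5  d5:0  d6:0  d7:0 → peak 18
B@3: d1:13  d2:13  d3:14  d4:5  d5:0  d6:0  d7:0 → peak 14
B@4: d1:13  d2:13  d3:9  d4:10  d5:0  d6:0  d7:0 → peak 13
B@5: d1:13  d2:13  d3:9  d4:5  d5:5  d6:0  d7:0 → peak 13
B@6: d1:13  d2:13  d3:9  d4:5  d5:0  d6:5  d7:0 → peak 13
B@7: d1:13  d2:13  d3:9  d4:5  d5:0  d6:0  d7:5 → peak 13
Best is B@4, peak 13.

13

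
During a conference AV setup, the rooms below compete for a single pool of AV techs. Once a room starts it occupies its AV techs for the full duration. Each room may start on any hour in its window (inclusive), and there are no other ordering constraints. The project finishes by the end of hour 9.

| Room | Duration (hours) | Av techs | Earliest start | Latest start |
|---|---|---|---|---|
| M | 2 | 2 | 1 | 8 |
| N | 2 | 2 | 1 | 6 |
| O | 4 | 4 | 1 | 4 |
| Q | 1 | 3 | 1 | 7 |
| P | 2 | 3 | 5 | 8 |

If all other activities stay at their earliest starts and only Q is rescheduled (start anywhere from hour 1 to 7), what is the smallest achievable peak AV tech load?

8

Q@1: h1:11  h2:8  h3:4  h4:4  h5:3  h6:3  h7:0  h8:0  h9:0 → peak 11
Q@2: h1:8  h2:11  h3:4  h4:4  h5:3  h6:3  h7:0  h8:0  h9:0 → peak 11
Q@3: h1:8  h2:8  h3:7  h4:4  h5:3  h6:3  h7:0  h8:0  h9:0 → peak 8
Q@4: h1:8  h2:8  h3:4  h4:7  h5:3  h6:3  h7:0  h8:0  h9:0 → peak 8
Q@5: h1:8  h2:8  h3:4  h4:4  h5:6  h6:3  h7:0  h8:0  h9:0 → peak 8
Q@6: h1:8  h2:8  h3:4  h4:4  h5:3  h6:6  h7:0  h8:0  h9:0 → peak 8
Q@7: h1:8  h2:8  h3:4  h4:4  h5:3  h6:3  h7:3  h8:0  h9:0 → peak 8
Best is Q@3, peak 8.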